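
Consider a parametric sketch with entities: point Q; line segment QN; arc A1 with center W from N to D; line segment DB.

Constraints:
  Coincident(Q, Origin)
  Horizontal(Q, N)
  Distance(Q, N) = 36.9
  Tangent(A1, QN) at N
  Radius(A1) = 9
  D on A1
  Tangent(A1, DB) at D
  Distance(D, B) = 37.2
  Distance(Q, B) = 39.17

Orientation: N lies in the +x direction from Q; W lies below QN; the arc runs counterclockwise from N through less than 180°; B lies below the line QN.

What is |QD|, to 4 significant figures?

29.36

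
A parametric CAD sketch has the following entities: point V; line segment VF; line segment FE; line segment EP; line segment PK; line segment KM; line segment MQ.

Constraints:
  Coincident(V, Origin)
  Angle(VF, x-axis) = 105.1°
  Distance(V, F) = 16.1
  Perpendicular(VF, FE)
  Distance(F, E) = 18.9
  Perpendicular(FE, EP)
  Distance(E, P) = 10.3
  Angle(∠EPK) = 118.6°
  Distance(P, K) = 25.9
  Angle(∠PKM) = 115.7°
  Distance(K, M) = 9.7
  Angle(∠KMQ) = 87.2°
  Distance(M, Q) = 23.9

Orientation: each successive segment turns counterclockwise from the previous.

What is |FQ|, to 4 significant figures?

3.574

V is at the origin; VF runs at 105.1° with length 16.1, so F = (-4.194, 15.54). The perpendicularity gives FE at right angles to VF, so FE runs at -164.9°; with |FE| = 18.9, E = (-22.44, 10.62). The perpendicularity gives EP at right angles to FE, so EP runs at -74.90°; with |EP| = 10.3, P = (-19.76, 0.6762). ∠EPK = 118.6° gives PK at -13.50° from the x-axis; with |PK| = 25.9, K = (5.426, -5.370). ∠PKM = 115.7° gives KM at 50.80° from the x-axis; with |KM| = 9.7, M = (11.56, 2.147). ∠KMQ = 87.2° gives MQ at 143.6° from the x-axis; with |MQ| = 23.9, Q = (-7.680, 16.33). Then |FQ| = |Q − F| = 3.574.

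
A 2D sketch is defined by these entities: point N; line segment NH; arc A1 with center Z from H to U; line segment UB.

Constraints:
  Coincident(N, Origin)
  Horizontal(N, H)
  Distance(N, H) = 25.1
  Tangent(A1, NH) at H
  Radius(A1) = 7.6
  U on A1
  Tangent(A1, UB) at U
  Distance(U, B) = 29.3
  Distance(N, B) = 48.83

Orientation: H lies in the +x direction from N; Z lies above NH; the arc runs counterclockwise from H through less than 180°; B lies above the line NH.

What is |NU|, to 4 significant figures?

33.63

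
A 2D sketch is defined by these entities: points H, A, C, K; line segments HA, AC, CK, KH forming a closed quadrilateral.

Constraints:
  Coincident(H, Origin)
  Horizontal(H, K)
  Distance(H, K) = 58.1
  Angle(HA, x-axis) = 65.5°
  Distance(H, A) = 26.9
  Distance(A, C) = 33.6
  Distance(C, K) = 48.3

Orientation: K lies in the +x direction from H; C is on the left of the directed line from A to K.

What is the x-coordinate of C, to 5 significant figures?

38.423

H is at the origin; HK is horizontal with |HK| = 58.1 and K in +x, so K = (58.1, 0). HA runs at 65.5° with |HA| = 26.9, so A = (11.155, 24.478). C is determined by |AC| = 33.6 and |CK| = 48.3 together: it lies at the intersection of circle(A, 33.6) and circle(K, 48.3). With |AK| = 52.943, the foot of the radical line on AK is 15.102 from A and the perpendicular offset is √(33.6² − 15.102²) = 30.015. Taking the left-of-AK solution: C = (38.423, 44.110).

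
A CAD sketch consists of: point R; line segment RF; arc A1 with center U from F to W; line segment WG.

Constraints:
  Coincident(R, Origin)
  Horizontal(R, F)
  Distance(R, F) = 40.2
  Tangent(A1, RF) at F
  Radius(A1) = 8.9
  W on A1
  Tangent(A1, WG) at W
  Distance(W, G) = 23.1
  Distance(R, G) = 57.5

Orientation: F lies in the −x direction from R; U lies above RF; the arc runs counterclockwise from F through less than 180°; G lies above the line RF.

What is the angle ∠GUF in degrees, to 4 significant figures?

163.2°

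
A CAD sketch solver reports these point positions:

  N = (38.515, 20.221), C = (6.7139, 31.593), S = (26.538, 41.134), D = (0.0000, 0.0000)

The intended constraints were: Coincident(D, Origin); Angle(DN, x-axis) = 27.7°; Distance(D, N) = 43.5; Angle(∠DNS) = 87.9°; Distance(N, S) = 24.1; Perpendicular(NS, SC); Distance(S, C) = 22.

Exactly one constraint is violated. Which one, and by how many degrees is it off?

Perpendicular(NS, SC) — off by 4.10°.

D = (0.00, 0.00) ✓; DN at 27.70° ✓; |DN| = 43.50 ✓; ∠DNS = 87.90° ✓; |NS| = 24.10 ✓; ∠(NS, SC) = 85.90° ✗; |SC| = 22.00 ✓.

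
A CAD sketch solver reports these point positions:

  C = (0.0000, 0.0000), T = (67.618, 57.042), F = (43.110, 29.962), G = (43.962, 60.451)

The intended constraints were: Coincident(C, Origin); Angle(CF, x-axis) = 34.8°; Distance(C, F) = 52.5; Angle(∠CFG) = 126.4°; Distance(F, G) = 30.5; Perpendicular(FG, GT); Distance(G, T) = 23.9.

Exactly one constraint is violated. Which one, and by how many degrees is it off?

Perpendicular(FG, GT) — off by 6.60°.

C = (0.00, 0.00) ✓; CF at 34.80° ✓; |CF| = 52.50 ✓; ∠CFG = 126.4° ✓; |FG| = 30.50 ✓; ∠(FG, GT) = 96.60° ✗; |GT| = 23.90 ✓.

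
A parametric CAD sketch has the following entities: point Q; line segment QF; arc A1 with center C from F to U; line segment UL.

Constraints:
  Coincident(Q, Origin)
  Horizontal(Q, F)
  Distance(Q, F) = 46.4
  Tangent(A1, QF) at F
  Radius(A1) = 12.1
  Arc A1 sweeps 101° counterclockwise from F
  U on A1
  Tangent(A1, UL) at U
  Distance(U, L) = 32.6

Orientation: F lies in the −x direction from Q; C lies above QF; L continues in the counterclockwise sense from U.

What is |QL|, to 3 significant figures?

61.8

On A1, F sits at bearing -90° from C; a 101° counterclockwise sweep puts U at bearing 11°, so U = C + 12.1·(cos 11°, sin 11°) = (-34.5, 14.4). Tangency of A1 to UL means the radius CU is perpendicular to UL, so UL runs along (−sin 11°, cos 11°); with |UL| = 32.6, L = (-40.7, 46.4). Then |QL| = |L − Q| = 61.8.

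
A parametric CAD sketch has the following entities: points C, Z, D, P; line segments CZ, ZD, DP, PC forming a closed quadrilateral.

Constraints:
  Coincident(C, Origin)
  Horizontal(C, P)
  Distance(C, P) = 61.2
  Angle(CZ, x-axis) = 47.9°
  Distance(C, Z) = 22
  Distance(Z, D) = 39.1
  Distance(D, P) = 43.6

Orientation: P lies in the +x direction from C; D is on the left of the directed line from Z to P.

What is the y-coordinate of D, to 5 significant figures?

40.628

C is at the origin; CP is horizontal with |CP| = 61.2 and P in +x, so P = (61.2, 0). CZ runs at 47.9° with |CZ| = 22.0, so Z = (14.749, 16.323). D is determined by |ZD| = 39.1 and |DP| = 43.6 together: it lies at the intersection of circle(Z, 39.1) and circle(P, 43.6). With |ZP| = 49.235, the foot of the radical line on ZP is 20.838 from Z and the perpendicular offset is √(39.1² − 20.838²) = 33.084. Taking the left-of-ZP solution: D = (45.378, 40.628).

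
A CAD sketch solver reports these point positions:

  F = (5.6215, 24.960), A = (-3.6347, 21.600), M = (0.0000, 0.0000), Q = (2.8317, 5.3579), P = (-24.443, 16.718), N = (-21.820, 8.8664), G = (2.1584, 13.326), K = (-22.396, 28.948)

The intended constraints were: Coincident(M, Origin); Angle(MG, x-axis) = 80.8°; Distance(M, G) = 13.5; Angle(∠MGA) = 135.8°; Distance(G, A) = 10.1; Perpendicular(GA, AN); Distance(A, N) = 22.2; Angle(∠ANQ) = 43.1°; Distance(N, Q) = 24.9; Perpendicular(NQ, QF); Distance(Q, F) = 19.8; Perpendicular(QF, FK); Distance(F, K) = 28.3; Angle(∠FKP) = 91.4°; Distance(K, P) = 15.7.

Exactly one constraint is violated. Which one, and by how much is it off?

Distance(K, P) = 15.7 — off by 3.30.

M = (0.00, 0.00) ✓; MG at 80.80° ✓; |MG| = 13.50 ✓; ∠MGA = 135.8° ✓; |GA| = 10.10 ✓; ∠(GA, AN) = 90.00° ✓; |AN| = 22.20 ✓; ∠ANQ = 43.10° ✓; |NQ| = 24.90 ✓; ∠(NQ, QF) = 90.00° ✓; |QF| = 19.80 ✓; ∠(QF, FK) = 90.00° ✓; |FK| = 28.30 ✓; ∠FKP = 91.40° ✓; |KP| = 12.40 ✗.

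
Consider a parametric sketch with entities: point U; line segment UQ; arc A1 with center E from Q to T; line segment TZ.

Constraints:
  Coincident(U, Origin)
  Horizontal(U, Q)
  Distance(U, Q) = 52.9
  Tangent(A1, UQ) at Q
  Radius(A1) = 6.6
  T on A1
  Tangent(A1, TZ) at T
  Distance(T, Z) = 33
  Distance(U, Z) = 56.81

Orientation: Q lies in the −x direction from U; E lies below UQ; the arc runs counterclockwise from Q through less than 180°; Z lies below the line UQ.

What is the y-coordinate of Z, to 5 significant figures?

-38.395

Checks: ∠(EQ, QU) = 90.00° ✓; |ET| = 6.600 ✓; ∠(ET, TZ) = 90.00° ✓; |TZ| = 33.00 ✓; |UZ| = 56.81 ✓.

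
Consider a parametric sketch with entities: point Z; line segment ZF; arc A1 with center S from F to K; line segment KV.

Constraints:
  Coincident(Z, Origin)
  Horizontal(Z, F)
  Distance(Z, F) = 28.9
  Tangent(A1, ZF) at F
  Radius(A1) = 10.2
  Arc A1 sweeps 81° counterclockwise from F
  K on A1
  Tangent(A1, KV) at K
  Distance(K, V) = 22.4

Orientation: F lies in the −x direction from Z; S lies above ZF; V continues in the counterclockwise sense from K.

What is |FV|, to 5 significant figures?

33.595

Z is at the origin; Z and F share the same y with |ZF| = 28.9 and F on the −x side, so F = (-28.900, 0.0000). Since A1 is tangent to ZF there, SF ⟂ ZF, so S = F + (0, 10.2) = (-28.900, 10.200). On A1, F sits at bearing -90° from S; an 81° counterclockwise sweep puts K at bearing -9°, so K = S + 10.2·(cos -9°, sin -9°) = (-18.826, 8.6044). A1 meets KV tangentially, so SK is at right angles to KV, so KV runs along (−sin -9°, cos -9°); with |KV| = 22.4, V = (-15.321, 30.729). Then |FV| = |V − F| = 33.595.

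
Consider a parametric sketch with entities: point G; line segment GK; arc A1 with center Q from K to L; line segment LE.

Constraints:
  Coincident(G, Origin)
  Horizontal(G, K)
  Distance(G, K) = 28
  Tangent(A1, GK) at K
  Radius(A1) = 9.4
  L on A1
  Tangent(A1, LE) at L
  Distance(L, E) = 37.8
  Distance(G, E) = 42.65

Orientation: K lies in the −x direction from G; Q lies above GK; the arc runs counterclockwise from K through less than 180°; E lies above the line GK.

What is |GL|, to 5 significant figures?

20.136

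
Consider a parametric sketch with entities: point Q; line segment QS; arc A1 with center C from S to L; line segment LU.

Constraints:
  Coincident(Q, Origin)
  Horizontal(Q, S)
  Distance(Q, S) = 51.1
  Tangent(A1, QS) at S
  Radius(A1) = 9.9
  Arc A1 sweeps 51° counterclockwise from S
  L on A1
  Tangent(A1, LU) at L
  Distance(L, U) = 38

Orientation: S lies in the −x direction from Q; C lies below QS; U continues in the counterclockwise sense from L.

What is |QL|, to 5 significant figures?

58.908

Q is at the origin; QS is horizontal with |QS| = 51.1 and S on the −x side, so S = (-51.100, 0.0000). A1 meets QS tangentially, so CS is at right angles to QS, so C = S + (0, -9.9) = (-51.100, -9.9000). On A1, S sits at bearing 90° from C; a 51° counterclockwise sweep puts L at bearing 141°, so L = C + 9.9·(cos 141°, sin 141°) = (-58.794, -3.6697). Then |QL| = |L − Q| = 58.908.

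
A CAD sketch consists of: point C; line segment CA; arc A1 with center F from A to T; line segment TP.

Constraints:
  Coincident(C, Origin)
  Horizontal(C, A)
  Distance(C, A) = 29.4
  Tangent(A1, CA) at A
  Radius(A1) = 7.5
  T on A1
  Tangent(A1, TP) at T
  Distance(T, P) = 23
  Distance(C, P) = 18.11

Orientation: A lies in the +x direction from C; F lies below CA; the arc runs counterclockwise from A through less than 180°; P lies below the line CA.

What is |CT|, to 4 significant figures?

24.60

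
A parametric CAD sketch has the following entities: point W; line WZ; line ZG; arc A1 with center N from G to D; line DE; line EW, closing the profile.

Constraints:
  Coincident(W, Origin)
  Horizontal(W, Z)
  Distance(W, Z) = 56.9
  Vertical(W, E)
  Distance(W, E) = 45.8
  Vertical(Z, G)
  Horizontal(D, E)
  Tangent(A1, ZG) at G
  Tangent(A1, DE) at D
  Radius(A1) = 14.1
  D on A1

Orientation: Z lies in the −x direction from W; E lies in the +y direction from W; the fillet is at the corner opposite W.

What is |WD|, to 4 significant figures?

62.69

W is at the origin; WZ is horizontal with |WZ| = 56.9 and Z on the −x side, so Z = (-56.90, 0.000). WE is vertical with |WE| = 45.8 and E on the +y side, so E = (0.000, 45.80). The virtual corner opposite W is at (-56.90, 45.80). A1 meets ZG tangentially, so NG is at right angles to ZG and A1 meets DE tangentially, so ND is at right angles to DE, with radius 14.1, so the center N sits 14.1 in from both sides at N = (-42.80, 31.70). That places the tangent points at G = (-56.90, 31.70) on ZG and D = (-42.80, 45.80) on DE. Then |WD| = |D − W| = 62.69.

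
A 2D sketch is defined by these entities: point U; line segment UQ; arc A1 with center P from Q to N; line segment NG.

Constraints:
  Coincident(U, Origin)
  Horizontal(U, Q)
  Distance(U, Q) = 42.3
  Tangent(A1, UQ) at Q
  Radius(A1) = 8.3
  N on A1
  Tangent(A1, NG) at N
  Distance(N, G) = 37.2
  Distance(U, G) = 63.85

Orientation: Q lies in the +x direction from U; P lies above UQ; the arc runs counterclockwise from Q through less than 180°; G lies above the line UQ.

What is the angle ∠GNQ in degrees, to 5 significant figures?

129.90°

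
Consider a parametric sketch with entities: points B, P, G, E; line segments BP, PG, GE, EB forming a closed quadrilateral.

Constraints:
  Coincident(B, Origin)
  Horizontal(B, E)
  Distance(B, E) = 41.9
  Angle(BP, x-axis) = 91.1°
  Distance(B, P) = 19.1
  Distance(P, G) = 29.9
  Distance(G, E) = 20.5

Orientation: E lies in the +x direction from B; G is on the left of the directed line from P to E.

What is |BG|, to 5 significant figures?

33.587

B is at the origin; B and E share the same y with |BE| = 41.9 and E in +x, so E = (41.9, 0). BP runs at 91.1° with |BP| = 19.1, so P = (-0.36667, 19.096). G is determined by |PG| = 29.9 and |GE| = 20.5 together: it lies at the intersection of circle(P, 29.9) and circle(E, 20.5). With |PE| = 46.380, the foot of the radical line on PE is 28.298 from P and the perpendicular offset is √(29.9² − 28.298²) = 9.6570. Taking the left-of-PE solution: G = (29.397, 16.246).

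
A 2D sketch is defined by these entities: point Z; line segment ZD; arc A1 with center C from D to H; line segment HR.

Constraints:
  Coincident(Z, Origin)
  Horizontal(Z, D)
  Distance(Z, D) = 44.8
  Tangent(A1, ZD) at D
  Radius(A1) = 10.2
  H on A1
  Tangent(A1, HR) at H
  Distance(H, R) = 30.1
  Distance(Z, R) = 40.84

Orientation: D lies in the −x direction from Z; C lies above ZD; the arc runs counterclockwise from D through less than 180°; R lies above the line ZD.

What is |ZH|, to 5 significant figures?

35.992

Z is at the origin; Z and D share the same y with |ZD| = 44.8 and D on the −x side, so D = (-44.800, 0.0000). The tangent condition forces CD to be normal to ZD, so C = D + (0, 10.2) = (-44.800, 10.200). Since CH ⟂ HR (tangency), |CR| = √(10.2² + 30.1²) = 31.781 regardless of where H sits on A1. So R lies on both circle(Z, 40.84) and circle(C, 31.781); the above-ZD intersection is R = (-23.260, 33.569). H is the foot of the tangent from R: H = (-35.478, 6.0598).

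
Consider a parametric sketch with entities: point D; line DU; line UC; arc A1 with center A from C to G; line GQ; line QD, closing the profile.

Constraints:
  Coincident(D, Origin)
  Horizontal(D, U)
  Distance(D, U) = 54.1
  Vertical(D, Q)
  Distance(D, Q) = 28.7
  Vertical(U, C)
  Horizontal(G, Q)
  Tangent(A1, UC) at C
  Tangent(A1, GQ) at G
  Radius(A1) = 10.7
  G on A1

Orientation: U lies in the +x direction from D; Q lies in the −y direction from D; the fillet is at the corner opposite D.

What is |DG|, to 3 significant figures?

52.0

D is at the origin; D and U share the same y with |DU| = 54.1 and U on the +x side, so U = (54.1, 0.00). DQ is vertical with |DQ| = 28.7 and Q on the −y side, so Q = (0.00, -28.7). The virtual corner opposite D is at (54.1, -28.7). A1 meets UC tangentially, so AC is at right angles to UC and tangency of A1 to GQ means the radius AG is perpendicular to GQ, with radius 10.7, so the center A sits 10.7 in from both sides at A = (43.4, -18.0). That places the tangent points at C = (54.1, -18.0) on UC and G = (43.4, -28.7) on GQ. Then |DG| = |G − D| = 52.0.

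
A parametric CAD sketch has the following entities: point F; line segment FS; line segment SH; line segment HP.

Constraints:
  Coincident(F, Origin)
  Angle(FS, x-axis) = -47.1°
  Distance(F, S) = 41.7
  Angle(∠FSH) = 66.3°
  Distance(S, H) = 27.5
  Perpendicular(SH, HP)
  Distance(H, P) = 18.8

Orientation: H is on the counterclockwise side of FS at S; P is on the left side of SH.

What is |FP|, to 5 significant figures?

22.159

F is at the origin; FS runs at -47.1° with length 41.7, so S = 41.7·(cos -47.1°, sin -47.1°) = (28.386, -30.547). ∠FSH = 66.3°, so SH runs at -47.1° + (180° − 66.3°) = 66.600° from the x-axis; with |SH| = 27.5, H = S + 27.5·(cos 66.600°, sin 66.600°) = (39.308, -5.3088). SH is perpendicular to HP; with |HP| = 18.8 on the left of SH, P = H + 18.8·(-0.91775, 0.39715) = (22.054, 2.1576). Then |FP| = |P − F| = 22.159.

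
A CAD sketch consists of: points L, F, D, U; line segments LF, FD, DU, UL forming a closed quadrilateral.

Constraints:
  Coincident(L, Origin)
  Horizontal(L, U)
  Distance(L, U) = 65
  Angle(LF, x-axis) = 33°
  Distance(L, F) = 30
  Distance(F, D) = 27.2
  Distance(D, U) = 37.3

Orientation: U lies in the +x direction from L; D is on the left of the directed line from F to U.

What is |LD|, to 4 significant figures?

57.17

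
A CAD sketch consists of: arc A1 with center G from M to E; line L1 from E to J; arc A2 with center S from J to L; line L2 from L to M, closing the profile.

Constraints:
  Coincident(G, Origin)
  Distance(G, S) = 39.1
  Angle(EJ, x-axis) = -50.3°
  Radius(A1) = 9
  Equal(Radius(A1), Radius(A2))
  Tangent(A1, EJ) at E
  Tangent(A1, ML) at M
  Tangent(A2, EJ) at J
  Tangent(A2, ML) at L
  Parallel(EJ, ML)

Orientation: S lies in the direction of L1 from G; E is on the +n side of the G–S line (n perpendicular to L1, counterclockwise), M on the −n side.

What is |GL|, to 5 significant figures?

40.122

The slot axis is L1's direction at -50.3°, so u = (cos -50.3°, sin -50.3°) = (0.63877, -0.76940) and n = (−sin -50.3°, cos -50.3°) = (0.76940, 0.63877). G is at the origin and S lies 39.1 along u from G, so S = 39.1·u = (24.976, -30.084). Tangency of A1 to both parallel lines with radius 9.0 puts E and M at G ± 9.0·n: E = (6.9246, 5.7489), M = (-6.9246, -5.7489). Equal radii place J and L the same way about S: J = S + 9.0·n = (31.900, -24.335), L = S − 9.0·n = (18.051, -35.832). Then |GL| = |L − G| = 40.122.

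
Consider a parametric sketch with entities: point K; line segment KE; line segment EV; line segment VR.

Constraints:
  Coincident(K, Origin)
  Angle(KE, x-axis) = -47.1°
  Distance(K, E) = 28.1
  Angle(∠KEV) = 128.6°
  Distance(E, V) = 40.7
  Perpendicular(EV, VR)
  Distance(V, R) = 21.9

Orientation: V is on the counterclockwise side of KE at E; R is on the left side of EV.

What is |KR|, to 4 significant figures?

58.23

K is at the origin; KE runs at -47.1° with length 28.1, so E = 28.1·(cos -47.1°, sin -47.1°) = (19.13, -20.58). ∠KEV = 128.6°, so EV runs at -47.1° + (180° − 128.6°) = 4.300° from the x-axis; with |EV| = 40.7, V = E + 40.7·(cos 4.300°, sin 4.300°) = (59.71, -17.53). EV ⟂ VR; with |VR| = 21.9 on the left of EV, R = V + 21.9·(-0.07498, 0.9972) = (58.07, 4.306). Then |KR| = |R − K| = 58.23.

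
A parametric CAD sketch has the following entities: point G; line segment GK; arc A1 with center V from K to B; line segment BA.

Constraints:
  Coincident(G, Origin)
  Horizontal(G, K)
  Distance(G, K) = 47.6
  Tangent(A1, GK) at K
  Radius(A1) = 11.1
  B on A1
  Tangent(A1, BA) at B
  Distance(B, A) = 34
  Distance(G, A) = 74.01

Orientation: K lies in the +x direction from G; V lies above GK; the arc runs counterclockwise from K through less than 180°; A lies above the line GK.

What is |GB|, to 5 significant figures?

59.742

Checks: ∠(VK, KG) = 90.00° ✓; |VK| = 11.10 ✓; |VB| = 11.10 ✓; ∠(VB, BA) = 90.00° ✓; |BA| = 34.00 ✓; |GA| = 74.01 ✓.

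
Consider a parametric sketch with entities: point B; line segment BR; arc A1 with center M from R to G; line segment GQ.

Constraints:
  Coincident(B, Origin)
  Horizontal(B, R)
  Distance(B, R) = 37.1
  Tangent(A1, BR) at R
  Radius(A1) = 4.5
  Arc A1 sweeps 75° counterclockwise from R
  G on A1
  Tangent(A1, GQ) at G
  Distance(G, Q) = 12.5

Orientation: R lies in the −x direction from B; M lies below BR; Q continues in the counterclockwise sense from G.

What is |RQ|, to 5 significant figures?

17.174

B is at the origin; B and R share the same y with |BR| = 37.1 and R on the −x side, so R = (-37.100, 0.0000). The tangent condition forces MR to be normal to BR, so M = R + (0, -4.5) = (-37.100, -4.5000). On A1, R sits at bearing 90° from M; a 75° counterclockwise sweep puts G at bearing 165°, so G = M + 4.5·(cos 165°, sin 165°) = (-41.447, -3.3353). Since A1 is tangent to GQ there, MG ⟂ GQ, so GQ runs along (−sin 165°, cos 165°); with |GQ| = 12.5, Q = (-44.682, -15.409). Then |RQ| = |Q − R| = 17.174.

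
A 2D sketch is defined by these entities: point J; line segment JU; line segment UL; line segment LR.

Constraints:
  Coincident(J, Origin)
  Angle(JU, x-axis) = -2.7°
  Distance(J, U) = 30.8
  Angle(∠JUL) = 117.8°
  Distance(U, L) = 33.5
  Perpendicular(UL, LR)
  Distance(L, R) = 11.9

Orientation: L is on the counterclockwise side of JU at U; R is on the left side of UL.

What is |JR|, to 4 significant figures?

50.26

J is at the origin; JU runs at -2.7° with length 30.8, so U = 30.8·(cos -2.7°, sin -2.7°) = (30.77, -1.451). ∠JUL = 117.8°, so UL runs at -2.7° + (180° − 117.8°) = 59.50° from the x-axis; with |UL| = 33.5, L = U + 33.5·(cos 59.50°, sin 59.50°) = (47.77, 27.41). UL ⟂ LR; with |LR| = 11.9 on the left of UL, R = L + 11.9·(-0.8616, 0.5075) = (37.51, 33.45). Then |JR| = |R − J| = 50.26.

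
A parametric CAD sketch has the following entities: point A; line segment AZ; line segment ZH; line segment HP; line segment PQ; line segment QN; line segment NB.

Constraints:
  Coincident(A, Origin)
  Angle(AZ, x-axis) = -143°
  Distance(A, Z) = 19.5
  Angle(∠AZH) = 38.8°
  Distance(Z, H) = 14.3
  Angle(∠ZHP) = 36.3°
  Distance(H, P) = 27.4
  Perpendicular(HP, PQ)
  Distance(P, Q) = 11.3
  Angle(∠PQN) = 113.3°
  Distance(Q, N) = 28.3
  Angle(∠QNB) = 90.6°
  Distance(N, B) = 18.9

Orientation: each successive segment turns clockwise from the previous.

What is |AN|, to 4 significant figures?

33.27

A is at the origin; AZ runs at -143.0° with length 19.5, so Z = (-15.57, -11.74). ∠AZH = 38.8° gives ZH at 75.80° from the x-axis; with |ZH| = 14.3, H = (-12.07, 2.128). ∠ZHP = 36.3° gives HP at -67.90° from the x-axis; with |HP| = 27.4, P = (-1.757, -23.26). HP is perpendicular to PQ, so PQ runs at -157.9°; with |PQ| = 11.3, Q = (-12.23, -27.51). ∠PQN = 113.3° gives QN at 135.4° from the x-axis; with |QN| = 28.3, N = (-32.38, -7.640). Then |AN| = |N − A| = 33.27.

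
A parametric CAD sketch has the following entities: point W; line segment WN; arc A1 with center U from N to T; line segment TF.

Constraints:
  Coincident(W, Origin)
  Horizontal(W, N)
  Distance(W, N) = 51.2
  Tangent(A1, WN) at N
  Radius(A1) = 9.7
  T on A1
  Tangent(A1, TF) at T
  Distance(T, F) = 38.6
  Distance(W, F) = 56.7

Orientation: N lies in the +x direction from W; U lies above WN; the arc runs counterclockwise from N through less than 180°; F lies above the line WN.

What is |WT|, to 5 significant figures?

60.758

Checks: ∠(UN, NW) = 90.00° ✓; |UT| = 9.700 ✓; ∠(UT, TF) = 90.00° ✓; |TF| = 38.60 ✓; |WF| = 56.70 ✓.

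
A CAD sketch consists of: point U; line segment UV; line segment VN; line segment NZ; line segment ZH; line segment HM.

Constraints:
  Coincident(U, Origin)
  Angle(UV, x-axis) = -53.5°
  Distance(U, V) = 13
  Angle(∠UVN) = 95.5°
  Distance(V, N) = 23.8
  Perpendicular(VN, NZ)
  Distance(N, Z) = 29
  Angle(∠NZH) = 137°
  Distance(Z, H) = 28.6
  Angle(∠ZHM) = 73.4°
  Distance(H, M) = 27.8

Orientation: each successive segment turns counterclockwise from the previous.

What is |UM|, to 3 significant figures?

15.5

U is at the origin; UV runs at -53.5° with length 13.0, so V = (7.73, -10.5). ∠UVN = 95.5° gives VN at 31.0° from the x-axis; with |VN| = 23.8, N = (28.1, 1.81). The perpendicularity gives NZ at right angles to VN, so NZ runs at 121°; with |NZ| = 29.0, Z = (13.2, 26.7). ∠NZH = 137.0° gives ZH at 164° from the x-axis; with |ZH| = 28.6, H = (-14.3, 34.5). ∠ZHM = 73.4° gives HM at -89.4° from the x-axis; with |HM| = 27.8, M = (-14.0, 6.75). Then |UM| = |M − U| = 15.5.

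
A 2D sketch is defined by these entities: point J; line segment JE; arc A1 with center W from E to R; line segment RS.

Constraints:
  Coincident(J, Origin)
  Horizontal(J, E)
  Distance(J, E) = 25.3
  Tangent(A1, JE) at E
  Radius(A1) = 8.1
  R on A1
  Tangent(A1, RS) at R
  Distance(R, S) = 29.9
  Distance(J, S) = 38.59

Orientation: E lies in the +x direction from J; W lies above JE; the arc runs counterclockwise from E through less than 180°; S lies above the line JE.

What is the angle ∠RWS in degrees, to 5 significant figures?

74.842°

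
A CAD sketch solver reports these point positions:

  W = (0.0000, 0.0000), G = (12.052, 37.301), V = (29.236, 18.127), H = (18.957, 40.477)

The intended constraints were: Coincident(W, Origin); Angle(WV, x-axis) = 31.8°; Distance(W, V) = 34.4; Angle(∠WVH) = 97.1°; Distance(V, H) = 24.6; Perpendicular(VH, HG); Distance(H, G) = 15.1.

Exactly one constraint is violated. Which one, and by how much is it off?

Distance(H, G) = 15.1 — off by 7.50.

W = (0.00, 0.00) ✓; WV at 31.80° ✓; |WV| = 34.40 ✓; ∠WVH = 97.10° ✓; |VH| = 24.60 ✓; ∠(VH, HG) = 90.00° ✓; |HG| = 7.600 ✗.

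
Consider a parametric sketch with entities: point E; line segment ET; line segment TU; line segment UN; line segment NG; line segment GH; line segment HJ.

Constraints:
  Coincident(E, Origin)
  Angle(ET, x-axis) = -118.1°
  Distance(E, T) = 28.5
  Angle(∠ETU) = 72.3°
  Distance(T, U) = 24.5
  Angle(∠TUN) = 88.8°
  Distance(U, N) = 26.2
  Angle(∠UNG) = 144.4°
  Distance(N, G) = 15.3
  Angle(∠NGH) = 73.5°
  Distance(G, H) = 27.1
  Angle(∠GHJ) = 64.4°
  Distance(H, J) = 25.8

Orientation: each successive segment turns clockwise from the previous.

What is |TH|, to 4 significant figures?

16.78

∠UNG = 144.4° gives NG at 7.400° from the x-axis; with |NG| = 15.3, G = (3.830, 12.26). ∠NGH = 73.5° gives GH at -99.10° from the x-axis; with |GH| = 27.1, H = (-0.4564, -14.50). Then |TH| = |H − T| = 16.78.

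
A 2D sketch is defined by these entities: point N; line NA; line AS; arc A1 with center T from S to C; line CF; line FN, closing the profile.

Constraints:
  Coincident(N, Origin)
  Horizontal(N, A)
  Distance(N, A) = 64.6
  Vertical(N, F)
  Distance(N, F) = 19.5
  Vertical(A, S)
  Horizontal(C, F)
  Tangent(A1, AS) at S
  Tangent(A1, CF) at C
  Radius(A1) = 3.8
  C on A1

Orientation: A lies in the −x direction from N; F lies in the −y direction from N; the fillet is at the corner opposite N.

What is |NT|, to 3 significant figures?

62.8

N and F share the same x with |NF| = 19.5 and F on the −y side, so F = (0.00, -19.5). The virtual corner opposite N is at (-64.6, -19.5). Since A1 is tangent to AS there, TS ⟂ AS and tangency of A1 to CF means the radius TC is perpendicular to CF, with radius 3.8, so the center T sits 3.8 in from both sides at T = (-60.8, -15.7). Then |NT| = |T − N| = 62.8.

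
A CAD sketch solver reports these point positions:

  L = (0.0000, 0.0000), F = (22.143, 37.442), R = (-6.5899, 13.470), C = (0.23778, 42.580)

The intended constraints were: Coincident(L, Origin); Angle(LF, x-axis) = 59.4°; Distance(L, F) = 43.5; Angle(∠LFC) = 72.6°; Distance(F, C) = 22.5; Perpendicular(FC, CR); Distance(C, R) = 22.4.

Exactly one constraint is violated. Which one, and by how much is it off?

Distance(C, R) = 22.4 — off by 7.50.

L = (0.00, 0.00) ✓; LF at 59.40° ✓; |LF| = 43.50 ✓; ∠LFC = 72.60° ✓; |FC| = 22.50 ✓; ∠(FC, CR) = 90.00° ✓; |CR| = 29.90 ✗.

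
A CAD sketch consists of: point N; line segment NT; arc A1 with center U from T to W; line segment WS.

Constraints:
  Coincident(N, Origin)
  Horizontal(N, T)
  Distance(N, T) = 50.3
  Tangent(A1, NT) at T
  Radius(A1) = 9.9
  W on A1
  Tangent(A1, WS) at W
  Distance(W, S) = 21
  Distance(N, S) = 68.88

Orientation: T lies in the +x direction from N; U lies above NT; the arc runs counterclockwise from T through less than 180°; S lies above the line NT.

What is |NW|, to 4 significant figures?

60.83

Checks: |UW| = 9.900 ✓; ∠(UW, WS) = 90.00° ✓; |WS| = 21.00 ✓; |NS| = 68.88 ✓.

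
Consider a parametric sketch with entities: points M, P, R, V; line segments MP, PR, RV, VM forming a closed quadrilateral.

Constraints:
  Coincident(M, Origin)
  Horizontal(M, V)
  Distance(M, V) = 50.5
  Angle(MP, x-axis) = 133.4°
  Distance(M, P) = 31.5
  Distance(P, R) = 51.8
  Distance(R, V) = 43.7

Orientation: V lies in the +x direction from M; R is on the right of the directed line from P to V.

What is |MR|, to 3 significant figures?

20.6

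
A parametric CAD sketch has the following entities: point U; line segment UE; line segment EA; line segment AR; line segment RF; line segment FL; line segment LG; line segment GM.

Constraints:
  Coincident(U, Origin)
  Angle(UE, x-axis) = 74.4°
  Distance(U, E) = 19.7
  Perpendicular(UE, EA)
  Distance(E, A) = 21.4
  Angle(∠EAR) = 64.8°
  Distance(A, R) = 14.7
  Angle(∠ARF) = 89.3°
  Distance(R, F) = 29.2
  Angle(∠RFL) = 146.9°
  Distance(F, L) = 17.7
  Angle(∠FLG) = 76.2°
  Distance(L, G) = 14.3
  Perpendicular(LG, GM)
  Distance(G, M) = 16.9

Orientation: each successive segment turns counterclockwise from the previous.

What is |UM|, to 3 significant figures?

22.5

U is at the origin; UE runs at 74.4° with length 19.7, so E = (5.30, 19.0). UE is perpendicular to EA, so EA runs at 164°; with |EA| = 21.4, A = (-15.3, 24.7). ∠EAR = 64.8° gives AR at -80.4° from the x-axis; with |AR| = 14.7, R = (-12.9, 10.2). ∠ARF = 89.3° gives RF at 10.3° from the x-axis; with |RF| = 29.2, F = (15.9, 15.5). ∠RFL = 146.9° gives FL at 43.4° from the x-axis; with |FL| = 17.7, L = (28.7, 27.6). ∠FLG = 76.2° gives LG at 147° from the x-axis; with |LG| = 14.3, G = (16.7, 35.4). LG is perpendicular to GM, so GM runs at -123°; with |GM| = 16.9, M = (7.55, 21.2). Then |UM| = |M − U| = 22.5.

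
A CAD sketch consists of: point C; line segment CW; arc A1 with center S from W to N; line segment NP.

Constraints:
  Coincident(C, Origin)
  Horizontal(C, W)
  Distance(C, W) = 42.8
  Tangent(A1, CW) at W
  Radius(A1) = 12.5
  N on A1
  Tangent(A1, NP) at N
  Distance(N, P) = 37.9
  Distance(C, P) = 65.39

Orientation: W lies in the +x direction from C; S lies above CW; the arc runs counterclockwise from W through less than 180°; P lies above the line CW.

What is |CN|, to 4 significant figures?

57.02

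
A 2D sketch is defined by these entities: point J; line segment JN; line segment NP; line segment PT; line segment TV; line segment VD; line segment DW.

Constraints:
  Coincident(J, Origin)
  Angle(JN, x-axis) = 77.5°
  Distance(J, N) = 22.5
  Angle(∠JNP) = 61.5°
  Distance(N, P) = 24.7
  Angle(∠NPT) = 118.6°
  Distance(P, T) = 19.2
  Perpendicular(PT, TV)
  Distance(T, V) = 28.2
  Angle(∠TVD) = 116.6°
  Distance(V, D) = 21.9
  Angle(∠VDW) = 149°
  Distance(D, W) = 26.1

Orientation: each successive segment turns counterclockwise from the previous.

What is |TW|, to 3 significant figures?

58.1

J is at the origin; JN runs at 77.5° with length 22.5, so N = (4.87, 22.0). ∠JNP = 61.5° gives NP at -164° from the x-axis; with |NP| = 24.7, P = (-18.9, 15.2). ∠NPT = 118.6° gives PT at -103° from the x-axis; with |PT| = 19.2, T = (-23.1, -3.58). PT ⟂ TV, so TV runs at -12.6°; with |TV| = 28.2, V = (4.46, -9.73). ∠TVD = 116.6° gives VD at 50.8° from the x-axis; with |VD| = 21.9, D = (18.3, 7.24). ∠VDW = 149.0° gives DW at 81.8° from the x-axis; with |DW| = 26.1, W = (22.0, 33.1). Then |TW| = |W − T| = 58.1.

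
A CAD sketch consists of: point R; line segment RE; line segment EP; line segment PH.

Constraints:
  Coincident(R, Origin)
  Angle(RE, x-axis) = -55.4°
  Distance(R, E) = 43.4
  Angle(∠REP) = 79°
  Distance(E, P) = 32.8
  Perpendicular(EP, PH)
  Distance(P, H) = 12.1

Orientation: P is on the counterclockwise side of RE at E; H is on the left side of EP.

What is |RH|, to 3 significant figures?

39.1

R is at the origin; RE runs at -55.4° with length 43.4, so E = 43.4·(cos -55.4°, sin -55.4°) = (24.6, -35.7). ∠REP = 79.0°, so EP runs at -55.4° + (180° − 79.0°) = 45.6° from the x-axis; with |EP| = 32.8, P = E + 32.8·(cos 45.6°, sin 45.6°) = (47.6, -12.3). The perpendicularity gives PH at right angles to EP; with |PH| = 12.1 on the left of EP, H = P + 12.1·(-0.714, 0.700) = (38.9, -3.82). Then |RH| = |H − R| = 39.1.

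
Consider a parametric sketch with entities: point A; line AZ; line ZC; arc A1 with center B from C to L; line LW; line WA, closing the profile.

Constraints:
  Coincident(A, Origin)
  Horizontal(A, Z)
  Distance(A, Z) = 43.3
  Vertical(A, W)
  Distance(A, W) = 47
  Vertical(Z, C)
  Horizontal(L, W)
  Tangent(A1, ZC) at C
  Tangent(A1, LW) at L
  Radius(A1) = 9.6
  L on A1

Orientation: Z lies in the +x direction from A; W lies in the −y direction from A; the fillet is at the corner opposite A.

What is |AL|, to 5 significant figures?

57.833

The virtual corner opposite A is at (43.300, -47.000). A1 meets ZC tangentially, so BC is at right angles to ZC and A1 meets LW tangentially, so BL is at right angles to LW, with radius 9.6, so the center B sits 9.6 in from both sides at B = (33.700, -37.400). That places the tangent points at C = (43.300, -37.400) on ZC and L = (33.700, -47.000) on LW. Then |AL| = |L − A| = 57.833.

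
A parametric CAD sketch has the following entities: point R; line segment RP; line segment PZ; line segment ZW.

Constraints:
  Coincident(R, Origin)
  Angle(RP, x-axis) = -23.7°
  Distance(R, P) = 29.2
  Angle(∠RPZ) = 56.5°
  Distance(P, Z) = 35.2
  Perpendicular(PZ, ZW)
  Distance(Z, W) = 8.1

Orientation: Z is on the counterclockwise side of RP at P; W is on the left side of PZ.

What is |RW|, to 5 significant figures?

25.064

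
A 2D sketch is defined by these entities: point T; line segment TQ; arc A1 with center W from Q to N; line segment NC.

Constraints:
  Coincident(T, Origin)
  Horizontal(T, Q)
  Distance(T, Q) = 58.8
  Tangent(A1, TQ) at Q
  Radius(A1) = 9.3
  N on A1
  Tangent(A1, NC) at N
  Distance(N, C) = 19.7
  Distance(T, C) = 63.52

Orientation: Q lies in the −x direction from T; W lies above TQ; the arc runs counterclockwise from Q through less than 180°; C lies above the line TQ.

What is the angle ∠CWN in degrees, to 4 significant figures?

64.73°

Checks: T = (0.00, 0.00) ✓; |WN| = 9.300 ✓; ∠(WN, NC) = 90.00° ✓; |NC| = 19.70 ✓; |TC| = 63.52 ✓.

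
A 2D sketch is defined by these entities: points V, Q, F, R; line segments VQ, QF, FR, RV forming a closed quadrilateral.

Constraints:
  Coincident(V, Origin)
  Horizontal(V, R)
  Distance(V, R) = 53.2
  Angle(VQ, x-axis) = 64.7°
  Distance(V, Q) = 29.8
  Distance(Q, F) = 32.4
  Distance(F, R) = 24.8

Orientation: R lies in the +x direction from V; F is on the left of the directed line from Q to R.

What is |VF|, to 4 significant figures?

50.66

Checks: |QF| = 32.40 ✓; |FR| = 24.80 ✓.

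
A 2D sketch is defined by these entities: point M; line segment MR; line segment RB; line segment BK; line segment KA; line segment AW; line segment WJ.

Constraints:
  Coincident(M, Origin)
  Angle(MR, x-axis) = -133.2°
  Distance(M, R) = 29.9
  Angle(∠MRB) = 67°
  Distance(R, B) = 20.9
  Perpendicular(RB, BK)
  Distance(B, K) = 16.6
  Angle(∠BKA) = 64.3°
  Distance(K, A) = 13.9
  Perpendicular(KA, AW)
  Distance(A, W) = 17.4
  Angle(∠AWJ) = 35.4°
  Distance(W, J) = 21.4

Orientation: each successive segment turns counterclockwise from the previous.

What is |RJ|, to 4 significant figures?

25.24

KA ⟂ AW, so AW runs at -84.50°; with |AW| = 17.4, W = (-7.290, -32.09). ∠AWJ = 35.4° gives WJ at 60.10° from the x-axis; with |WJ| = 21.4, J = (3.378, -13.53). Then |RJ| = |J − R| = 25.24.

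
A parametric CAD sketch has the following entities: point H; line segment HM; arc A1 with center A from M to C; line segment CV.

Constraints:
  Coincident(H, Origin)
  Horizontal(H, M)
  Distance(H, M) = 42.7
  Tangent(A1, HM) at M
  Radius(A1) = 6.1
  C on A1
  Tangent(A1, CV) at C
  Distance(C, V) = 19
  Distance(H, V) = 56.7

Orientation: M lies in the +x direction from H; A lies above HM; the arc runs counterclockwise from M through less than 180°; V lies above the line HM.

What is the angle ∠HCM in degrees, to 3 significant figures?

34.9°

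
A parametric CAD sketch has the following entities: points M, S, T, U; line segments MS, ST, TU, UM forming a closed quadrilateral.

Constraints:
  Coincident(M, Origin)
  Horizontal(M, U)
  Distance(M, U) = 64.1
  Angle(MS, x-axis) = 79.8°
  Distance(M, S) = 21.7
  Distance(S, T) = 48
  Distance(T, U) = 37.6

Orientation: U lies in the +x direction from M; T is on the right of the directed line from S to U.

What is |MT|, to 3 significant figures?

36.0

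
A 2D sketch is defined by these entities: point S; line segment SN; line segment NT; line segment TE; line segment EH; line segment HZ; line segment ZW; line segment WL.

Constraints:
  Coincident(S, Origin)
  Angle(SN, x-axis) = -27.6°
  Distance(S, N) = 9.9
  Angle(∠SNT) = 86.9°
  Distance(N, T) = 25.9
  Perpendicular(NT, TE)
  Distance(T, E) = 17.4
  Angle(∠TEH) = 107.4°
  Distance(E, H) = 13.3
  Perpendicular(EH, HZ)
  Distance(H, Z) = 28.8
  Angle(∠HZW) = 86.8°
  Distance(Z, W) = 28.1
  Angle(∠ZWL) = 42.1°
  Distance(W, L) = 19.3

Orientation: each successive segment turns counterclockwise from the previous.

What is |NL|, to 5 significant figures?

21.349

S is at the origin; SN runs at -27.6° with length 9.9, so N = (8.7734, -4.5866). ∠SNT = 86.9° gives NT at 65.500° from the x-axis; with |NT| = 25.9, T = (19.514, 18.981). The perpendicularity gives TE at right angles to NT, so TE runs at 155.50°; with |TE| = 17.4, E = (3.6806, 26.197). ∠TEH = 107.4° gives EH at -131.90° from the x-axis; with |EH| = 13.3, H = (-5.2015, 16.298). EH ⟂ HZ, so HZ runs at -41.900°; with |HZ| = 28.8, Z = (16.235, -2.9359). ∠HZW = 86.8° gives ZW at 51.300° from the x-axis; with |ZW| = 28.1, W = (33.804, 18.994). ∠ZWL = 42.1° gives WL at -170.80° from the x-axis; with |WL| = 19.3, L = (14.752, 15.908). Then |NL| = |L − N| = 21.349.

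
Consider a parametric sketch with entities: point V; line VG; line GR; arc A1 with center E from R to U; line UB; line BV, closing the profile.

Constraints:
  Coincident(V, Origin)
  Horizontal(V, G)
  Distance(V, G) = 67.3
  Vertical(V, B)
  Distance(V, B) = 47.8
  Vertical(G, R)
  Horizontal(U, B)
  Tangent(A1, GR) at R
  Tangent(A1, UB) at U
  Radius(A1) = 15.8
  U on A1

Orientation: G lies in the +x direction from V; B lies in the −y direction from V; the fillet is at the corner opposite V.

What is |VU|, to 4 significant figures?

70.26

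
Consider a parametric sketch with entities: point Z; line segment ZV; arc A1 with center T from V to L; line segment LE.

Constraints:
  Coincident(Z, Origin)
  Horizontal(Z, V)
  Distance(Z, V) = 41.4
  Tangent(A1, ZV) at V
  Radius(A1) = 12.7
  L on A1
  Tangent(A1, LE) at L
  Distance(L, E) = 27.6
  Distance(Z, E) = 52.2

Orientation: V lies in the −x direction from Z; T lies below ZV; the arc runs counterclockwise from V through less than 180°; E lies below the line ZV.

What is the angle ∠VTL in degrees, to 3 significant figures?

133°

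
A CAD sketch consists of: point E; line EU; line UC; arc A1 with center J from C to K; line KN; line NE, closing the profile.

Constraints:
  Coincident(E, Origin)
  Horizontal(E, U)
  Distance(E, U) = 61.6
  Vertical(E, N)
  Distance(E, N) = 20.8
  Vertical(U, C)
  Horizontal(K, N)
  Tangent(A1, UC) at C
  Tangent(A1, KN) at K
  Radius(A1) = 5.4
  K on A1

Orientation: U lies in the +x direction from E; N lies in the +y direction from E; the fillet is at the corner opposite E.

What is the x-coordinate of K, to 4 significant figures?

56.20

E is at the origin; E and U share the same y with |EU| = 61.6 and U on the +x side, so U = (61.60, 0.000). E and N share the same x with |EN| = 20.8 and N on the +y side, so N = (0.000, 20.80). The virtual corner opposite E is at (61.60, 20.80). Tangency of A1 to UC means the radius JC is perpendicular to UC and A1 meets KN tangentially, so JK is at right angles to KN, with radius 5.4, so the center J sits 5.4 in from both sides at J = (56.20, 15.40). That places the tangent points at C = (61.60, 15.40) on UC and K = (56.20, 20.80) on KN. So K.x = 56.20.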